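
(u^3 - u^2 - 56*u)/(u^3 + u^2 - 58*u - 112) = u/(u + 2)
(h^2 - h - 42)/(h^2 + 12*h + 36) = (h - 7)/(h + 6)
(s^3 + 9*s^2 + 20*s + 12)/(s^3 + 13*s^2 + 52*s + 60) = (s + 1)/(s + 5)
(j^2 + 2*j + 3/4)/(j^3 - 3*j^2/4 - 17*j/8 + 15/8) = 2*(2*j + 1)/(4*j^2 - 9*j + 5)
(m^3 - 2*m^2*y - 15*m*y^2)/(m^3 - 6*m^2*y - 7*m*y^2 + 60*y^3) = m/(m - 4*y)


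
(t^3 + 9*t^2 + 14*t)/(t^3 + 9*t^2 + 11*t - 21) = t*(t + 2)/(t^2 + 2*t - 3)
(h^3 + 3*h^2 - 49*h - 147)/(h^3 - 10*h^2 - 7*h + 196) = (h^2 + 10*h + 21)/(h^2 - 3*h - 28)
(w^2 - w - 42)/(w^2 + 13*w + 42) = (w - 7)/(w + 7)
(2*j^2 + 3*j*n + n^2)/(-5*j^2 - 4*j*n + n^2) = (-2*j - n)/(5*j - n)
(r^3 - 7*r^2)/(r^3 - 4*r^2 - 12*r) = r*(7 - r)/(-r^2 + 4*r + 12)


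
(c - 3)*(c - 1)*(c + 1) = c^3 - 3*c^2 - c + 3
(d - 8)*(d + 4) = d^2 - 4*d - 32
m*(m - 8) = m^2 - 8*m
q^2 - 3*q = q*(q - 3)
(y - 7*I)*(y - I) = y^2 - 8*I*y - 7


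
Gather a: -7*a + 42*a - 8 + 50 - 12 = 35*a + 30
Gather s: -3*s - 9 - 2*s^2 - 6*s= -2*s^2 - 9*s - 9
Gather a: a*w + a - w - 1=a*(w + 1) - w - 1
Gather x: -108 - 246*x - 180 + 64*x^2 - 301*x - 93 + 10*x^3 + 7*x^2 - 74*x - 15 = 10*x^3 + 71*x^2 - 621*x - 396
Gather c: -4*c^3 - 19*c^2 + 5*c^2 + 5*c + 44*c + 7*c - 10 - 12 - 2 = -4*c^3 - 14*c^2 + 56*c - 24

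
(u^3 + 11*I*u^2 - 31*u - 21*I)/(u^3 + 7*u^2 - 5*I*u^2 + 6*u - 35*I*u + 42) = (u^2 + 10*I*u - 21)/(u^2 + u*(7 - 6*I) - 42*I)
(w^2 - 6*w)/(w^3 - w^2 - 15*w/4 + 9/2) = 4*w*(w - 6)/(4*w^3 - 4*w^2 - 15*w + 18)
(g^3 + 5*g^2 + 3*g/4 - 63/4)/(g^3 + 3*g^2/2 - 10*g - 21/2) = (2*g^2 + 3*g - 9)/(2*(g^2 - 2*g - 3))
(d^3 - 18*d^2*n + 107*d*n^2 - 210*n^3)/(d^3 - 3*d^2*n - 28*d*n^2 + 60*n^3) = (d^2 - 12*d*n + 35*n^2)/(d^2 + 3*d*n - 10*n^2)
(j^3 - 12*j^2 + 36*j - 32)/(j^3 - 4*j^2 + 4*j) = (j - 8)/j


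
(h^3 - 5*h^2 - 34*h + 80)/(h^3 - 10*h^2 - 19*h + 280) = (h - 2)/(h - 7)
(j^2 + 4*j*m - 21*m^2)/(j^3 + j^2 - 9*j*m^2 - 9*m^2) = (j + 7*m)/(j^2 + 3*j*m + j + 3*m)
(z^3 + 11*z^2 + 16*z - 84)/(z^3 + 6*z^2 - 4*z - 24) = (z + 7)/(z + 2)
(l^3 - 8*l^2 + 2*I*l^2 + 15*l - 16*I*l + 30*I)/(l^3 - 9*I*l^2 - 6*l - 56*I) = (l^2 - 8*l + 15)/(l^2 - 11*I*l - 28)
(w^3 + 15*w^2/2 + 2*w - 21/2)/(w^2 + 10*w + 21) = (2*w^2 + w - 3)/(2*(w + 3))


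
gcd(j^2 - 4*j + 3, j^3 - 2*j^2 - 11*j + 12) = j - 1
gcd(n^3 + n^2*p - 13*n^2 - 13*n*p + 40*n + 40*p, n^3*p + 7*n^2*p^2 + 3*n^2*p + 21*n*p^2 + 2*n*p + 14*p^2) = 1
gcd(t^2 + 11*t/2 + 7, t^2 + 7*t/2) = t + 7/2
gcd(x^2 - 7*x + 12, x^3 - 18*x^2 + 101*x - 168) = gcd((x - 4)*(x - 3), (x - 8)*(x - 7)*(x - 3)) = x - 3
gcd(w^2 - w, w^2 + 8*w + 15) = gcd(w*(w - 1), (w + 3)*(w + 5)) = 1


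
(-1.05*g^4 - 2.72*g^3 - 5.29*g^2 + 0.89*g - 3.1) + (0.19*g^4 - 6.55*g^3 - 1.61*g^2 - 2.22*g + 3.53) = -0.86*g^4 - 9.27*g^3 - 6.9*g^2 - 1.33*g + 0.43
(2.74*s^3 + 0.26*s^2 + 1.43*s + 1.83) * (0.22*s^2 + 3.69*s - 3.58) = 0.6028*s^5 + 10.1678*s^4 - 8.5352*s^3 + 4.7485*s^2 + 1.6333*s - 6.5514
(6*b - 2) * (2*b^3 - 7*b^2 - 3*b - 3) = 12*b^4 - 46*b^3 - 4*b^2 - 12*b + 6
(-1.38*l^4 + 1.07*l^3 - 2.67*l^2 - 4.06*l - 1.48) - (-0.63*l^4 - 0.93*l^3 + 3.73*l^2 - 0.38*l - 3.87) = -0.75*l^4 + 2.0*l^3 - 6.4*l^2 - 3.68*l + 2.39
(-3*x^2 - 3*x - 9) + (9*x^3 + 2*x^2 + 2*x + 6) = 9*x^3 - x^2 - x - 3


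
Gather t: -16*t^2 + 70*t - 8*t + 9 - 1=-16*t^2 + 62*t + 8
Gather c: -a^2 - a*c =-a^2 - a*c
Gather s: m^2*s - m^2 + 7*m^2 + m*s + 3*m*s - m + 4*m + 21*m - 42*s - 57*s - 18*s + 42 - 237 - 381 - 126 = 6*m^2 + 24*m + s*(m^2 + 4*m - 117) - 702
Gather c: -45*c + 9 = 9 - 45*c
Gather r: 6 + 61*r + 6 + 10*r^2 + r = 10*r^2 + 62*r + 12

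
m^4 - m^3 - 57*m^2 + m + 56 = (m - 8)*(m - 1)*(m + 1)*(m + 7)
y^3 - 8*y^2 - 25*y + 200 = (y - 8)*(y - 5)*(y + 5)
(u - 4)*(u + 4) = u^2 - 16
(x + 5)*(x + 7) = x^2 + 12*x + 35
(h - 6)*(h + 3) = h^2 - 3*h - 18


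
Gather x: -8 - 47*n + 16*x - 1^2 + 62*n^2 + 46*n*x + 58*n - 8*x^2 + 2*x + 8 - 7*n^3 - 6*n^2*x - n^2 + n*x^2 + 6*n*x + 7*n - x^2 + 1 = -7*n^3 + 61*n^2 + 18*n + x^2*(n - 9) + x*(-6*n^2 + 52*n + 18)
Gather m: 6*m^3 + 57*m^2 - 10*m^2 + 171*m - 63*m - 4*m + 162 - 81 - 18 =6*m^3 + 47*m^2 + 104*m + 63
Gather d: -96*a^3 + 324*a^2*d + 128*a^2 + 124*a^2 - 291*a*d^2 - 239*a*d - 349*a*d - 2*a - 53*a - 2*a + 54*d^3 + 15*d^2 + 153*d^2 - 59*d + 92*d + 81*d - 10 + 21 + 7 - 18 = -96*a^3 + 252*a^2 - 57*a + 54*d^3 + d^2*(168 - 291*a) + d*(324*a^2 - 588*a + 114)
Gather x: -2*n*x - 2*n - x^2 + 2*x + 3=-2*n - x^2 + x*(2 - 2*n) + 3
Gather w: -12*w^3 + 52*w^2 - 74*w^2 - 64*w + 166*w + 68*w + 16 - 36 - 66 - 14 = -12*w^3 - 22*w^2 + 170*w - 100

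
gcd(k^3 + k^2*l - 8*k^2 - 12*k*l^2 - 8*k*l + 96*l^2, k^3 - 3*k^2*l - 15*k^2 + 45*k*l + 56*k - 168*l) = k^2 - 3*k*l - 8*k + 24*l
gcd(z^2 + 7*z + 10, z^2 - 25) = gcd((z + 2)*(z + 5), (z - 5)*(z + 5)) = z + 5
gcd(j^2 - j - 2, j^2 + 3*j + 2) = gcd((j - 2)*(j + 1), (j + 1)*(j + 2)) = j + 1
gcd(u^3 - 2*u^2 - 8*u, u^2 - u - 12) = u - 4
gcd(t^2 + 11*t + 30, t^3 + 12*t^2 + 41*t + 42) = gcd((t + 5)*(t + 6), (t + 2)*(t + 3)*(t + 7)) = 1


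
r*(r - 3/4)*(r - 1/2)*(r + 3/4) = r^4 - r^3/2 - 9*r^2/16 + 9*r/32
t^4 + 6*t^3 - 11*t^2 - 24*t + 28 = (t - 2)*(t - 1)*(t + 2)*(t + 7)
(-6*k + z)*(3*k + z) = -18*k^2 - 3*k*z + z^2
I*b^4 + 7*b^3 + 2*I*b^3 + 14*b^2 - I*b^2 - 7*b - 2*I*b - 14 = (b - 1)*(b + 2)*(b - 7*I)*(I*b + I)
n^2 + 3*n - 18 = (n - 3)*(n + 6)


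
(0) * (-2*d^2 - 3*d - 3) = 0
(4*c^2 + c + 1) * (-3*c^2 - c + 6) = -12*c^4 - 7*c^3 + 20*c^2 + 5*c + 6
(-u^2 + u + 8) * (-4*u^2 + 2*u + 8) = 4*u^4 - 6*u^3 - 38*u^2 + 24*u + 64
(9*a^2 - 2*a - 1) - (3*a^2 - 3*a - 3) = 6*a^2 + a + 2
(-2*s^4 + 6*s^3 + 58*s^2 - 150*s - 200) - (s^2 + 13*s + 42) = -2*s^4 + 6*s^3 + 57*s^2 - 163*s - 242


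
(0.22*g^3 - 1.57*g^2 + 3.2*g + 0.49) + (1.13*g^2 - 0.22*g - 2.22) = 0.22*g^3 - 0.44*g^2 + 2.98*g - 1.73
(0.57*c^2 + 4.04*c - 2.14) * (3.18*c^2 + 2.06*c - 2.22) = 1.8126*c^4 + 14.0214*c^3 + 0.251799999999999*c^2 - 13.3772*c + 4.7508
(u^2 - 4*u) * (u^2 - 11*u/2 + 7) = u^4 - 19*u^3/2 + 29*u^2 - 28*u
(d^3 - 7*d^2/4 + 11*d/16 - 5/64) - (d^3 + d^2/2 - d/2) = -9*d^2/4 + 19*d/16 - 5/64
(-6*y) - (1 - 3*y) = -3*y - 1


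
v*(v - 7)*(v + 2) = v^3 - 5*v^2 - 14*v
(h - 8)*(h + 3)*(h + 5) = h^3 - 49*h - 120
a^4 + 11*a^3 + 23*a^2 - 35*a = a*(a - 1)*(a + 5)*(a + 7)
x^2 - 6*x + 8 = (x - 4)*(x - 2)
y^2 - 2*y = y*(y - 2)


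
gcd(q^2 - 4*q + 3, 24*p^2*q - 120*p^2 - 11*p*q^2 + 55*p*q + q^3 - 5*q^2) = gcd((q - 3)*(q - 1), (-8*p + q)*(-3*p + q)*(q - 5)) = 1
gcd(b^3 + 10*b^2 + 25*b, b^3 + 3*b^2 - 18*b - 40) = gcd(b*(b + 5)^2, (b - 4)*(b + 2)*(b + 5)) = b + 5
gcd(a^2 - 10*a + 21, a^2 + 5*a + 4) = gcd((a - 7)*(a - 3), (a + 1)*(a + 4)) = 1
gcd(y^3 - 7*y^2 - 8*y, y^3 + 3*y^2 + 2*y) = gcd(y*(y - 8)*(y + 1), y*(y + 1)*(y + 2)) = y^2 + y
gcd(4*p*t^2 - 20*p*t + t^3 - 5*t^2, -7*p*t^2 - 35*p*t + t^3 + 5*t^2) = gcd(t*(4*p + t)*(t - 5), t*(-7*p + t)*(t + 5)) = t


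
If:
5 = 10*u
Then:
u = 1/2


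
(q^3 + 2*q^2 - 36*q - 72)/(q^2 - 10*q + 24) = (q^2 + 8*q + 12)/(q - 4)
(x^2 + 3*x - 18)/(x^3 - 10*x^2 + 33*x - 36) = (x + 6)/(x^2 - 7*x + 12)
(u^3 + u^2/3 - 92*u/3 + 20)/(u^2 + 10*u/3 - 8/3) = (u^2 + u - 30)/(u + 4)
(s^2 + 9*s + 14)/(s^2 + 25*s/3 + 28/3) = 3*(s + 2)/(3*s + 4)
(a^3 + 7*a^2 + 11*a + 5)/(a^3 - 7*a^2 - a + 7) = (a^2 + 6*a + 5)/(a^2 - 8*a + 7)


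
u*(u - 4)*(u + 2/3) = u^3 - 10*u^2/3 - 8*u/3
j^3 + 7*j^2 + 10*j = j*(j + 2)*(j + 5)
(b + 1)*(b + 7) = b^2 + 8*b + 7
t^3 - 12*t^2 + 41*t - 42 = (t - 7)*(t - 3)*(t - 2)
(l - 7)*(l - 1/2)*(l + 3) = l^3 - 9*l^2/2 - 19*l + 21/2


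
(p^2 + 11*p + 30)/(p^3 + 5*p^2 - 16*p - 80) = (p + 6)/(p^2 - 16)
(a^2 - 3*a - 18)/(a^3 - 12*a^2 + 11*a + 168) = (a - 6)/(a^2 - 15*a + 56)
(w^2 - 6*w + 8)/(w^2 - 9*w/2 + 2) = 2*(w - 2)/(2*w - 1)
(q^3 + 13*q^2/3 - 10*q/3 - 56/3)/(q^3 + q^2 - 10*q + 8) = (q + 7/3)/(q - 1)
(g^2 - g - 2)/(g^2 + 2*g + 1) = (g - 2)/(g + 1)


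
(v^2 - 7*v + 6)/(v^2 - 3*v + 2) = (v - 6)/(v - 2)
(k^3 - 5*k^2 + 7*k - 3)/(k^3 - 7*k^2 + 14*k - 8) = (k^2 - 4*k + 3)/(k^2 - 6*k + 8)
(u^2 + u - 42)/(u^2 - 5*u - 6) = (u + 7)/(u + 1)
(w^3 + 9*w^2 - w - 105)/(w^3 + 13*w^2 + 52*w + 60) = (w^2 + 4*w - 21)/(w^2 + 8*w + 12)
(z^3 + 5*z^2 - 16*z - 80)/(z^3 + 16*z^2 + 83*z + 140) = (z - 4)/(z + 7)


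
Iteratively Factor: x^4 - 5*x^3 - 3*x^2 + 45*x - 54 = (x - 3)*(x^3 - 2*x^2 - 9*x + 18) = (x - 3)*(x + 3)*(x^2 - 5*x + 6) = (x - 3)*(x - 2)*(x + 3)*(x - 3)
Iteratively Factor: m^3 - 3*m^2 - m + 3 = (m - 1)*(m^2 - 2*m - 3) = (m - 1)*(m + 1)*(m - 3)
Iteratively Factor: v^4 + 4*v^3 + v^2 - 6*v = (v + 3)*(v^3 + v^2 - 2*v) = (v - 1)*(v + 3)*(v^2 + 2*v) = (v - 1)*(v + 2)*(v + 3)*(v)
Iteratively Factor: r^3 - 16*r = (r)*(r^2 - 16) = r*(r + 4)*(r - 4)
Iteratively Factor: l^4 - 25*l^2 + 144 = (l + 3)*(l^3 - 3*l^2 - 16*l + 48) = (l + 3)*(l + 4)*(l^2 - 7*l + 12) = (l - 4)*(l + 3)*(l + 4)*(l - 3)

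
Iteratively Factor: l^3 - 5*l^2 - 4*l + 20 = (l - 2)*(l^2 - 3*l - 10) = (l - 2)*(l + 2)*(l - 5)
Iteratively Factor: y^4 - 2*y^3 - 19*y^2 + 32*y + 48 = (y + 1)*(y^3 - 3*y^2 - 16*y + 48) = (y - 4)*(y + 1)*(y^2 + y - 12) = (y - 4)*(y - 3)*(y + 1)*(y + 4)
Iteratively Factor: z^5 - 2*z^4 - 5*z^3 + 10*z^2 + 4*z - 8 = (z - 2)*(z^4 - 5*z^2 + 4) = (z - 2)*(z - 1)*(z^3 + z^2 - 4*z - 4) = (z - 2)^2*(z - 1)*(z^2 + 3*z + 2) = (z - 2)^2*(z - 1)*(z + 2)*(z + 1)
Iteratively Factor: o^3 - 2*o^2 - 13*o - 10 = (o - 5)*(o^2 + 3*o + 2) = (o - 5)*(o + 2)*(o + 1)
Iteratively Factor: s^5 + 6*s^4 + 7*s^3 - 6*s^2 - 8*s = (s + 1)*(s^4 + 5*s^3 + 2*s^2 - 8*s) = (s + 1)*(s + 2)*(s^3 + 3*s^2 - 4*s) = s*(s + 1)*(s + 2)*(s^2 + 3*s - 4) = s*(s + 1)*(s + 2)*(s + 4)*(s - 1)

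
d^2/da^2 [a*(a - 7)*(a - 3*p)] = 6*a - 6*p - 14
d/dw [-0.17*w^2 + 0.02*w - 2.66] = 0.02 - 0.34*w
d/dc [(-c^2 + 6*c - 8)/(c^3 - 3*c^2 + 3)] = (3*c*(c - 2)*(c^2 - 6*c + 8) + 2*(3 - c)*(c^3 - 3*c^2 + 3))/(c^3 - 3*c^2 + 3)^2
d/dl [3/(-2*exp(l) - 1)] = 6*exp(l)/(2*exp(l) + 1)^2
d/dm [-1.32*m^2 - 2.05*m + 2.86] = -2.64*m - 2.05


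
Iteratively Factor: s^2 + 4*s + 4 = (s + 2)*(s + 2)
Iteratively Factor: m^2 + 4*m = (m)*(m + 4)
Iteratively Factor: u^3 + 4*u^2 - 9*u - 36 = (u + 4)*(u^2 - 9) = (u + 3)*(u + 4)*(u - 3)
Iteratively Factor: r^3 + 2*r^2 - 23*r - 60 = (r + 4)*(r^2 - 2*r - 15) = (r - 5)*(r + 4)*(r + 3)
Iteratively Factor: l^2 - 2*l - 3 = (l - 3)*(l + 1)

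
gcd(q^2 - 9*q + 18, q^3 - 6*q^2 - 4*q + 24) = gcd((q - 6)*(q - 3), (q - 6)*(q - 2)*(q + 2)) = q - 6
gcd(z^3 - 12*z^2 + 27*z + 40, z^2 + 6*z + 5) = z + 1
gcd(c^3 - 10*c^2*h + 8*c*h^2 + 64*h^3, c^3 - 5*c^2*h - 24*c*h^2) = c - 8*h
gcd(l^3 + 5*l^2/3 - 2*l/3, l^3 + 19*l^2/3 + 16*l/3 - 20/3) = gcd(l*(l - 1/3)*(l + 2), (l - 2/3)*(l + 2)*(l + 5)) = l + 2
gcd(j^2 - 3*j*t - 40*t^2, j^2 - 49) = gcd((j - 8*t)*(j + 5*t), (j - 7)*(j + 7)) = 1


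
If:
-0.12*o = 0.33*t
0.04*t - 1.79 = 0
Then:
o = -123.06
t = 44.75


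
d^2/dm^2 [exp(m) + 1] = exp(m)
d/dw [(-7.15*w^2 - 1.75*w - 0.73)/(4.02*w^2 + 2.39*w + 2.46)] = (-10.0535*w^2 - 29.3088*w - 2.5603)/(16.1604*w^4 + 19.2156*w^3 + 25.4905*w^2 + 11.7588*w + 6.0516)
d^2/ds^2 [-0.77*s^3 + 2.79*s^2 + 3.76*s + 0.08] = 5.58 - 4.62*s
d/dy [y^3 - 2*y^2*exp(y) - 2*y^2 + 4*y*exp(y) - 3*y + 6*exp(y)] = -2*y^2*exp(y) + 3*y^2 - 4*y + 10*exp(y) - 3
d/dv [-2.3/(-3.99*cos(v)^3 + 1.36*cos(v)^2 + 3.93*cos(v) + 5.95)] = (27.531*cos(v)^2 - 6.256*cos(v) - 9.039)*sin(v)/(-3.99*cos(v)^3 + 1.36*cos(v)^2 + 3.93*cos(v) + 5.95)^2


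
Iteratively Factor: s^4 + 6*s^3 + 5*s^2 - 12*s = (s + 4)*(s^3 + 2*s^2 - 3*s) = s*(s + 4)*(s^2 + 2*s - 3) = s*(s + 3)*(s + 4)*(s - 1)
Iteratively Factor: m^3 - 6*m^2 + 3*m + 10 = (m - 2)*(m^2 - 4*m - 5) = (m - 2)*(m + 1)*(m - 5)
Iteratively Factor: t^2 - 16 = (t + 4)*(t - 4)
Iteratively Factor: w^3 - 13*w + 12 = (w + 4)*(w^2 - 4*w + 3) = (w - 1)*(w + 4)*(w - 3)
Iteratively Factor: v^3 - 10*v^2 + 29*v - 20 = (v - 4)*(v^2 - 6*v + 5) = (v - 4)*(v - 1)*(v - 5)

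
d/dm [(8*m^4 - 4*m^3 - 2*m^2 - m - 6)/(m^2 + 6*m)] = (16*m^5 + 140*m^4 - 48*m^3 - 11*m^2 + 12*m + 36)/(m^2*(m^2 + 12*m + 36))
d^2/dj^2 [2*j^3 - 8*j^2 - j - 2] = 12*j - 16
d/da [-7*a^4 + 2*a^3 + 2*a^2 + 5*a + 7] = -28*a^3 + 6*a^2 + 4*a + 5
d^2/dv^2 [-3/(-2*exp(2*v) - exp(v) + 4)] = 3*(2*(4*exp(v) + 1)^2*exp(v) - (8*exp(v) + 1)*(2*exp(2*v) + exp(v) - 4))*exp(v)/(2*exp(2*v) + exp(v) - 4)^3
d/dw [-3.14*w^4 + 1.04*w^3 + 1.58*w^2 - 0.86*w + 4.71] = -12.56*w^3 + 3.12*w^2 + 3.16*w - 0.86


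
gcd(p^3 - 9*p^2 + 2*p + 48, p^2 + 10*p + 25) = 1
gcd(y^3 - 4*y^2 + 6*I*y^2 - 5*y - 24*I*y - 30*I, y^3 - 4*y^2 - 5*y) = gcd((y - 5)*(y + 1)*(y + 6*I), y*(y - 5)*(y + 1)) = y^2 - 4*y - 5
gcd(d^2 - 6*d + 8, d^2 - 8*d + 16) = d - 4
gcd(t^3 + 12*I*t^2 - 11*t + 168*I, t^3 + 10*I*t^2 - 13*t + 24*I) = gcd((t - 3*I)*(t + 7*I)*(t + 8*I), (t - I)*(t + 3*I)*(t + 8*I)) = t + 8*I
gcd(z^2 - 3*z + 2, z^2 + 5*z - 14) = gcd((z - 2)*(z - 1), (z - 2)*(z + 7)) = z - 2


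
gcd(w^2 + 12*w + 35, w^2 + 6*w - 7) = w + 7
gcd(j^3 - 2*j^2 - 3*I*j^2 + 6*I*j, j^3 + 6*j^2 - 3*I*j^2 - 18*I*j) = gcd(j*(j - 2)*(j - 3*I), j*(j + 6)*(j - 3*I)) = j^2 - 3*I*j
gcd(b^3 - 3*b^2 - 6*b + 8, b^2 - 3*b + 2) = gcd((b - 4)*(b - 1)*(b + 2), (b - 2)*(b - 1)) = b - 1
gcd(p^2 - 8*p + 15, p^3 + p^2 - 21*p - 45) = p - 5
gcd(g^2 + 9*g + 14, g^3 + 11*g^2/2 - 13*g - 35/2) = g + 7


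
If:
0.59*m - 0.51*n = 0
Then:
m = 0.864406779661017*n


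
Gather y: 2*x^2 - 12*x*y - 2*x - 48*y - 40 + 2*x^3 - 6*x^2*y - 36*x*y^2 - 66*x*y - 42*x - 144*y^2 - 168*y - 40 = 2*x^3 + 2*x^2 - 44*x + y^2*(-36*x - 144) + y*(-6*x^2 - 78*x - 216) - 80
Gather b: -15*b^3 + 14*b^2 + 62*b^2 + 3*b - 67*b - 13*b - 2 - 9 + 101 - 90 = -15*b^3 + 76*b^2 - 77*b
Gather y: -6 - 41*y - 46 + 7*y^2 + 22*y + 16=7*y^2 - 19*y - 36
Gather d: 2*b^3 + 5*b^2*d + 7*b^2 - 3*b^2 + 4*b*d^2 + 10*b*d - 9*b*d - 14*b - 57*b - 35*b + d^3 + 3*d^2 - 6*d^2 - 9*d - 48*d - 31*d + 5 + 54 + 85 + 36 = 2*b^3 + 4*b^2 - 106*b + d^3 + d^2*(4*b - 3) + d*(5*b^2 + b - 88) + 180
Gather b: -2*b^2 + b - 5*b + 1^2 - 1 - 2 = -2*b^2 - 4*b - 2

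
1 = 1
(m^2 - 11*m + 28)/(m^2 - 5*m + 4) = (m - 7)/(m - 1)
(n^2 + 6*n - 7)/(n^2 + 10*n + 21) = (n - 1)/(n + 3)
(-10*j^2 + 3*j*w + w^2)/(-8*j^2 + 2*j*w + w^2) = (5*j + w)/(4*j + w)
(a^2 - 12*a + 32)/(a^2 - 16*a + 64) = (a - 4)/(a - 8)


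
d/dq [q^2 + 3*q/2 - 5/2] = 2*q + 3/2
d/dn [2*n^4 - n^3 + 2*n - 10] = 8*n^3 - 3*n^2 + 2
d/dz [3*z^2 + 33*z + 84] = 6*z + 33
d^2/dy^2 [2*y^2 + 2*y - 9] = 4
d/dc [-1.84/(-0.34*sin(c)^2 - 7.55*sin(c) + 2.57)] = -(1.2512*sin(c) + 13.892)*cos(c)/(0.34*sin(c)^2 + 7.55*sin(c) - 2.57)^2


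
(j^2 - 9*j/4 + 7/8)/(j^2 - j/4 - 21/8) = (2*j - 1)/(2*j + 3)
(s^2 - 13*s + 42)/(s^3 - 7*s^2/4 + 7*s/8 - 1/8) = 8*(s^2 - 13*s + 42)/(8*s^3 - 14*s^2 + 7*s - 1)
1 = 1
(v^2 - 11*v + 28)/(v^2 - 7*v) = (v - 4)/v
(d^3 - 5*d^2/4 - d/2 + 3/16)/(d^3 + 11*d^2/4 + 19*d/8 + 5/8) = (8*d^2 - 14*d + 3)/(2*(4*d^2 + 9*d + 5))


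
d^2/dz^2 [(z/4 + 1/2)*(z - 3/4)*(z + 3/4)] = 3*z/2 + 1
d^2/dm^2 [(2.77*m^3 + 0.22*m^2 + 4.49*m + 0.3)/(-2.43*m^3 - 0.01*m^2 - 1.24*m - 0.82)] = (-2.46353400000001*m^6 - 108.998622*m^5 + 48.299166*m^4 + 24.610786*m^3 + 85.048956*m^2 - 7.39002*m + 7.917368)/(14.348907*m^9 + 0.177147*m^8 + 21.966957*m^7 + 14.706847*m^6 + 11.329032*m^5 + 14.871318*m^4 + 6.869428*m^3 + 3.802668*m^2 + 2.501328*m + 0.551368)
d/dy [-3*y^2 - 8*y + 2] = -6*y - 8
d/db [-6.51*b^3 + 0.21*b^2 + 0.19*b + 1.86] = -19.53*b^2 + 0.42*b + 0.19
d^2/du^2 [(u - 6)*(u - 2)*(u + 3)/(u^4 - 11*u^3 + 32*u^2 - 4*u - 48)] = 2*(u^3 + 9*u^2 - 15*u + 27)/(u^6 - 9*u^5 + 15*u^4 + 45*u^3 - 60*u^2 - 144*u - 64)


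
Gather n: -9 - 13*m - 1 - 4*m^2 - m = -4*m^2 - 14*m - 10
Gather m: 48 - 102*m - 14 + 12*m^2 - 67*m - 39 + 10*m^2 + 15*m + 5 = 22*m^2 - 154*m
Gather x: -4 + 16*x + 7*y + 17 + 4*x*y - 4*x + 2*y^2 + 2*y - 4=x*(4*y + 12) + 2*y^2 + 9*y + 9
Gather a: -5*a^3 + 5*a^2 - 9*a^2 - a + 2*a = -5*a^3 - 4*a^2 + a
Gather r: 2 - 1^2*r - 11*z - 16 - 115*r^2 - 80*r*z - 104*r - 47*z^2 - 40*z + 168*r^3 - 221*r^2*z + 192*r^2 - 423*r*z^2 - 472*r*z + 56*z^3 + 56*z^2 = 168*r^3 + r^2*(77 - 221*z) + r*(-423*z^2 - 552*z - 105) + 56*z^3 + 9*z^2 - 51*z - 14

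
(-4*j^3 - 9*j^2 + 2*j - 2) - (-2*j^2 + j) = -4*j^3 - 7*j^2 + j - 2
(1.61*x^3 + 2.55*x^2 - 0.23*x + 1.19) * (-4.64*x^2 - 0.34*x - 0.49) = -7.4704*x^5 - 12.3794*x^4 - 0.5887*x^3 - 6.6929*x^2 - 0.2919*x - 0.5831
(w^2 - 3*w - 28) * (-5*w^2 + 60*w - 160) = -5*w^4 + 75*w^3 - 200*w^2 - 1200*w + 4480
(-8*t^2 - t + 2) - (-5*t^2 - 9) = -3*t^2 - t + 11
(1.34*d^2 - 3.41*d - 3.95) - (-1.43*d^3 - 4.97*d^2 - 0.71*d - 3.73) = 1.43*d^3 + 6.31*d^2 - 2.7*d - 0.22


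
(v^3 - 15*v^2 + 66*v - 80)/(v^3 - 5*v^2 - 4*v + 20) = (v - 8)/(v + 2)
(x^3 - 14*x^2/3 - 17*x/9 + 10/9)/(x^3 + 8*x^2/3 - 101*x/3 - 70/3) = (x - 1/3)/(x + 7)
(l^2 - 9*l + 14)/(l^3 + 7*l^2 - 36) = (l - 7)/(l^2 + 9*l + 18)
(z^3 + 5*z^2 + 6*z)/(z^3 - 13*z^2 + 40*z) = (z^2 + 5*z + 6)/(z^2 - 13*z + 40)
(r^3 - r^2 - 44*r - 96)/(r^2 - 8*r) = r + 7 + 12/r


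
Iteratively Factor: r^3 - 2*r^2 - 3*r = (r + 1)*(r^2 - 3*r) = r*(r + 1)*(r - 3)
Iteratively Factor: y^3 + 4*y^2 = (y + 4)*(y^2) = y*(y + 4)*(y)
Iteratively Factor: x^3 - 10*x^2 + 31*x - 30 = (x - 3)*(x^2 - 7*x + 10) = (x - 3)*(x - 2)*(x - 5)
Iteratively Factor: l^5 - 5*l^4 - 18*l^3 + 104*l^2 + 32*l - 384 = (l - 3)*(l^4 - 2*l^3 - 24*l^2 + 32*l + 128) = (l - 3)*(l + 4)*(l^3 - 6*l^2 + 32) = (l - 3)*(l + 2)*(l + 4)*(l^2 - 8*l + 16) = (l - 4)*(l - 3)*(l + 2)*(l + 4)*(l - 4)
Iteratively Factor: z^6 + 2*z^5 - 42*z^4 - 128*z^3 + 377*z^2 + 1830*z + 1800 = (z - 5)*(z^5 + 7*z^4 - 7*z^3 - 163*z^2 - 438*z - 360) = (z - 5)*(z + 2)*(z^4 + 5*z^3 - 17*z^2 - 129*z - 180) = (z - 5)*(z + 2)*(z + 3)*(z^3 + 2*z^2 - 23*z - 60) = (z - 5)*(z + 2)*(z + 3)*(z + 4)*(z^2 - 2*z - 15) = (z - 5)^2*(z + 2)*(z + 3)*(z + 4)*(z + 3)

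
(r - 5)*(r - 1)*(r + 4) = r^3 - 2*r^2 - 19*r + 20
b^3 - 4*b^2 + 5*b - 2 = (b - 2)*(b - 1)^2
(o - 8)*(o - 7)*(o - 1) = o^3 - 16*o^2 + 71*o - 56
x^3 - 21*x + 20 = (x - 4)*(x - 1)*(x + 5)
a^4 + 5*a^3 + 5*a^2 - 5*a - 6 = (a - 1)*(a + 1)*(a + 2)*(a + 3)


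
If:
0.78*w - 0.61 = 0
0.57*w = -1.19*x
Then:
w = 0.78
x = -0.37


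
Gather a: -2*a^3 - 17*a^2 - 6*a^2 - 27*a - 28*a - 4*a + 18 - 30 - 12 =-2*a^3 - 23*a^2 - 59*a - 24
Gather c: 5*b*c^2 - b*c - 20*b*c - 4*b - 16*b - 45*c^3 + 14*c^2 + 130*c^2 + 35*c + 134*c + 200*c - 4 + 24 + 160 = -20*b - 45*c^3 + c^2*(5*b + 144) + c*(369 - 21*b) + 180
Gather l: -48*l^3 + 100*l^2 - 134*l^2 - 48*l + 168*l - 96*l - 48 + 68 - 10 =-48*l^3 - 34*l^2 + 24*l + 10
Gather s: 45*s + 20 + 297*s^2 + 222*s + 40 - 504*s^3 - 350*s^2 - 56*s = -504*s^3 - 53*s^2 + 211*s + 60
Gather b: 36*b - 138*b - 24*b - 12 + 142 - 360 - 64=-126*b - 294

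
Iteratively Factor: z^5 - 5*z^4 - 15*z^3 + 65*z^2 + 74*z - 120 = (z - 4)*(z^4 - z^3 - 19*z^2 - 11*z + 30) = (z - 5)*(z - 4)*(z^3 + 4*z^2 + z - 6) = (z - 5)*(z - 4)*(z + 2)*(z^2 + 2*z - 3) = (z - 5)*(z - 4)*(z + 2)*(z + 3)*(z - 1)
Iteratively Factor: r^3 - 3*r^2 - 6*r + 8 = (r - 1)*(r^2 - 2*r - 8) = (r - 1)*(r + 2)*(r - 4)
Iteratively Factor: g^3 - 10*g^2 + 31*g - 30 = (g - 2)*(g^2 - 8*g + 15) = (g - 3)*(g - 2)*(g - 5)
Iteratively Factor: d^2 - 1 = (d - 1)*(d + 1)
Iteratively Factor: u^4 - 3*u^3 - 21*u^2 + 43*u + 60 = (u + 1)*(u^3 - 4*u^2 - 17*u + 60) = (u - 3)*(u + 1)*(u^2 - u - 20) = (u - 5)*(u - 3)*(u + 1)*(u + 4)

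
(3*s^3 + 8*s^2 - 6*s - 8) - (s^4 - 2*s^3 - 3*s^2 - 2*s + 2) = -s^4 + 5*s^3 + 11*s^2 - 4*s - 10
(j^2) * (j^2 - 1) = j^4 - j^2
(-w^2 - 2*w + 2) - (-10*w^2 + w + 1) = 9*w^2 - 3*w + 1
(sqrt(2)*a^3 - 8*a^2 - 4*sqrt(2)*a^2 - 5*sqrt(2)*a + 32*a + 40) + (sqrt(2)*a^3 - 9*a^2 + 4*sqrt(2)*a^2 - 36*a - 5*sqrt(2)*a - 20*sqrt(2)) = 2*sqrt(2)*a^3 - 17*a^2 - 10*sqrt(2)*a - 4*a - 20*sqrt(2) + 40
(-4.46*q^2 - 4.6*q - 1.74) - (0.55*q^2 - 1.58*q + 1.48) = -5.01*q^2 - 3.02*q - 3.22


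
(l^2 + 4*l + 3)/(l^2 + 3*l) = (l + 1)/l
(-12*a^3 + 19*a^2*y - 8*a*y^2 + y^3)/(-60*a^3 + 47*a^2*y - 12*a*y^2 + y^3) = (-a + y)/(-5*a + y)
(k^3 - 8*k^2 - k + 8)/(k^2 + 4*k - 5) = (k^2 - 7*k - 8)/(k + 5)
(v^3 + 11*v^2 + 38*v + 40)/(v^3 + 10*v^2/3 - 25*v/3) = 3*(v^2 + 6*v + 8)/(v*(3*v - 5))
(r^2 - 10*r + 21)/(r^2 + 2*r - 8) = (r^2 - 10*r + 21)/(r^2 + 2*r - 8)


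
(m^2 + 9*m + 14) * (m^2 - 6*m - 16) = m^4 + 3*m^3 - 56*m^2 - 228*m - 224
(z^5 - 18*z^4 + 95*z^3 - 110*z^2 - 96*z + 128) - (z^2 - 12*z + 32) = z^5 - 18*z^4 + 95*z^3 - 111*z^2 - 84*z + 96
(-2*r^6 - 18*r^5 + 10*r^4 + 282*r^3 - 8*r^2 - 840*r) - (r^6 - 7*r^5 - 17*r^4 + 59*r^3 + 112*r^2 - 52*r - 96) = -3*r^6 - 11*r^5 + 27*r^4 + 223*r^3 - 120*r^2 - 788*r + 96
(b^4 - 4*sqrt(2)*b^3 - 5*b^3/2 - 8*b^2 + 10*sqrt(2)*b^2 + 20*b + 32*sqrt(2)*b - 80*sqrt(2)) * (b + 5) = b^5 - 4*sqrt(2)*b^4 + 5*b^4/2 - 41*b^3/2 - 10*sqrt(2)*b^3 - 20*b^2 + 82*sqrt(2)*b^2 + 100*b + 80*sqrt(2)*b - 400*sqrt(2)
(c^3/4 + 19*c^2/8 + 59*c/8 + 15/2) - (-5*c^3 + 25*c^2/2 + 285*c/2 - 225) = 21*c^3/4 - 81*c^2/8 - 1081*c/8 + 465/2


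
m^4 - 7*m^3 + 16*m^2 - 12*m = m*(m - 3)*(m - 2)^2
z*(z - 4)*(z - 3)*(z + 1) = z^4 - 6*z^3 + 5*z^2 + 12*z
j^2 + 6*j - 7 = (j - 1)*(j + 7)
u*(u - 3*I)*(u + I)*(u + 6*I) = u^4 + 4*I*u^3 + 15*u^2 + 18*I*u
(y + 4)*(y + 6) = y^2 + 10*y + 24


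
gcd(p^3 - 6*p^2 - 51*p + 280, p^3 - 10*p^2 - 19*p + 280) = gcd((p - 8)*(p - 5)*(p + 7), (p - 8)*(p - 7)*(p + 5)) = p - 8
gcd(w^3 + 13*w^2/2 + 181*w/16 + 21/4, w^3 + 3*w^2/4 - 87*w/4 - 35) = w^2 + 23*w/4 + 7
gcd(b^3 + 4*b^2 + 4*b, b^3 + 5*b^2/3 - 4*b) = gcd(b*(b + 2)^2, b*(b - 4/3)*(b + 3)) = b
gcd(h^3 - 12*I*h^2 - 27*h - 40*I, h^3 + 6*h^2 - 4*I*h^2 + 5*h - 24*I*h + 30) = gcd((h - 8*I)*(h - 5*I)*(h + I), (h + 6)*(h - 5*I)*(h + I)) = h^2 - 4*I*h + 5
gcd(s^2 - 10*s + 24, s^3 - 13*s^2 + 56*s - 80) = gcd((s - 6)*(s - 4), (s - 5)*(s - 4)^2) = s - 4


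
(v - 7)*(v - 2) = v^2 - 9*v + 14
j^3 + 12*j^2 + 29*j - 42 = (j - 1)*(j + 6)*(j + 7)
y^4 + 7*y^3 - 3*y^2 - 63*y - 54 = (y - 3)*(y + 1)*(y + 3)*(y + 6)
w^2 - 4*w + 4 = (w - 2)^2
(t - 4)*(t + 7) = t^2 + 3*t - 28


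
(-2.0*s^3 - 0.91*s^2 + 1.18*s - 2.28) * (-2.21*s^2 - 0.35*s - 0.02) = 4.42*s^5 + 2.7111*s^4 - 2.2493*s^3 + 4.644*s^2 + 0.7744*s + 0.0456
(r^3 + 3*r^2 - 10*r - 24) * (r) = r^4 + 3*r^3 - 10*r^2 - 24*r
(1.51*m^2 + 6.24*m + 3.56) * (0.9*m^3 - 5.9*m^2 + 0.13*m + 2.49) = 1.359*m^5 - 3.293*m^4 - 33.4157*m^3 - 16.4329*m^2 + 16.0004*m + 8.8644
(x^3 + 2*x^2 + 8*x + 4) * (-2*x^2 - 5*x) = -2*x^5 - 9*x^4 - 26*x^3 - 48*x^2 - 20*x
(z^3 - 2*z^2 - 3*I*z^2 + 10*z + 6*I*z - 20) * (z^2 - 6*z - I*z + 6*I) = z^5 - 8*z^4 - 4*I*z^4 + 19*z^3 + 32*I*z^3 - 56*z^2 - 58*I*z^2 + 84*z + 80*I*z - 120*I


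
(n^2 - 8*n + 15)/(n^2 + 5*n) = (n^2 - 8*n + 15)/(n*(n + 5))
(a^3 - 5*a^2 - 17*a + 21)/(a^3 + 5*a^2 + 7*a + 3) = (a^2 - 8*a + 7)/(a^2 + 2*a + 1)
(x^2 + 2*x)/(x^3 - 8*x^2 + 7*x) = (x + 2)/(x^2 - 8*x + 7)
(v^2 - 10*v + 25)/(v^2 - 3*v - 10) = (v - 5)/(v + 2)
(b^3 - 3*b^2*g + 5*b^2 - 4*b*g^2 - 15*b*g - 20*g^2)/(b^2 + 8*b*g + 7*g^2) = (b^2 - 4*b*g + 5*b - 20*g)/(b + 7*g)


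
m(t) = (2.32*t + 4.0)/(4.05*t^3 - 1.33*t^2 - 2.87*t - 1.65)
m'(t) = (2.32*t + 4.0)*(-12.15*t^2 + 2.66*t + 2.87)/(4.05*t^3 - 1.33*t^2 - 2.87*t - 1.65)^2 + 2.32/(4.05*t^3 - 1.33*t^2 - 2.87*t - 1.65)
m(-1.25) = -0.14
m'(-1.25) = -0.62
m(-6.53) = 0.01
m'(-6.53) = 0.00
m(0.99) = -3.38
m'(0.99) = -12.84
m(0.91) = -2.64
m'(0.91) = -6.46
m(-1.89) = 0.01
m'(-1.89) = -0.06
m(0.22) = -1.96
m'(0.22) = 1.43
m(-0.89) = -0.64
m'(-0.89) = -2.73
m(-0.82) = -0.87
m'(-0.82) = -3.63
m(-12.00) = 0.00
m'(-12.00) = 0.00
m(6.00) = 0.02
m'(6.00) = -0.01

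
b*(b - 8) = b^2 - 8*b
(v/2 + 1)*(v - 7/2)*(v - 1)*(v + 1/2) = v^4/2 - v^3 - 27*v^2/8 + 17*v/8 + 7/4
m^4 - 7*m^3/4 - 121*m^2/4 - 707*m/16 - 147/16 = (m - 7)*(m + 1/4)*(m + 3/2)*(m + 7/2)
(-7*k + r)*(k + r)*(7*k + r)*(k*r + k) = -49*k^4*r - 49*k^4 - 49*k^3*r^2 - 49*k^3*r + k^2*r^3 + k^2*r^2 + k*r^4 + k*r^3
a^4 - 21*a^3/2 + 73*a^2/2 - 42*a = a*(a - 4)*(a - 7/2)*(a - 3)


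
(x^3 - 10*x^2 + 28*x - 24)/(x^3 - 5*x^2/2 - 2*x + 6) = 2*(x - 6)/(2*x + 3)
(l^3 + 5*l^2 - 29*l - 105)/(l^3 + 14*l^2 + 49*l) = (l^2 - 2*l - 15)/(l*(l + 7))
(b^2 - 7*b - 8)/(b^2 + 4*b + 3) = (b - 8)/(b + 3)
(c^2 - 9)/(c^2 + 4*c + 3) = (c - 3)/(c + 1)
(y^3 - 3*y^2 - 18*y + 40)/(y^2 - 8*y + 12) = (y^2 - y - 20)/(y - 6)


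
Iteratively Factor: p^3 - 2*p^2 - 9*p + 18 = (p - 2)*(p^2 - 9) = (p - 3)*(p - 2)*(p + 3)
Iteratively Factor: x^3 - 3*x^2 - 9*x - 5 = (x + 1)*(x^2 - 4*x - 5) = (x + 1)^2*(x - 5)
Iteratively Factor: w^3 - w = (w + 1)*(w^2 - w) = w*(w + 1)*(w - 1)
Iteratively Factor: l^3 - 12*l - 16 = (l - 4)*(l^2 + 4*l + 4) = (l - 4)*(l + 2)*(l + 2)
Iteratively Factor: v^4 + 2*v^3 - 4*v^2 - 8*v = (v - 2)*(v^3 + 4*v^2 + 4*v) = (v - 2)*(v + 2)*(v^2 + 2*v) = (v - 2)*(v + 2)^2*(v)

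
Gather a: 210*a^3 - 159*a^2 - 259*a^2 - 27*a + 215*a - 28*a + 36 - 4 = 210*a^3 - 418*a^2 + 160*a + 32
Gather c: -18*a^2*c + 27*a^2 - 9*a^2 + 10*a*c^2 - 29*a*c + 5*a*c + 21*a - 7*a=18*a^2 + 10*a*c^2 + 14*a + c*(-18*a^2 - 24*a)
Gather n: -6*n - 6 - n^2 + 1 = -n^2 - 6*n - 5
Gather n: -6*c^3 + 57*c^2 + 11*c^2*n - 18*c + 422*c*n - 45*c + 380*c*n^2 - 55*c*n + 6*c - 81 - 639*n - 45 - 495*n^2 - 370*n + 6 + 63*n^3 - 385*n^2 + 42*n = -6*c^3 + 57*c^2 - 57*c + 63*n^3 + n^2*(380*c - 880) + n*(11*c^2 + 367*c - 967) - 120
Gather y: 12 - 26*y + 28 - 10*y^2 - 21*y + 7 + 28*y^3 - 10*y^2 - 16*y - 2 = 28*y^3 - 20*y^2 - 63*y + 45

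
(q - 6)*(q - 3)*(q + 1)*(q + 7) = q^4 - q^3 - 47*q^2 + 81*q + 126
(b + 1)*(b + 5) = b^2 + 6*b + 5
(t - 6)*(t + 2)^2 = t^3 - 2*t^2 - 20*t - 24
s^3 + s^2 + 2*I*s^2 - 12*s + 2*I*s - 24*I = (s - 3)*(s + 4)*(s + 2*I)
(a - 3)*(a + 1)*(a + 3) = a^3 + a^2 - 9*a - 9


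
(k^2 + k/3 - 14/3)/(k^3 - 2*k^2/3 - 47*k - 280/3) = (k - 2)/(k^2 - 3*k - 40)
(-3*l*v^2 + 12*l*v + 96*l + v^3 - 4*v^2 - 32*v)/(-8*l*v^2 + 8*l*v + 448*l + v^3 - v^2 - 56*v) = (-3*l*v - 12*l + v^2 + 4*v)/(-8*l*v - 56*l + v^2 + 7*v)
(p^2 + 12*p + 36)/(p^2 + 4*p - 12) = (p + 6)/(p - 2)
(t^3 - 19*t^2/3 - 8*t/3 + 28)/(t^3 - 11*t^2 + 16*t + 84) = (t - 7/3)/(t - 7)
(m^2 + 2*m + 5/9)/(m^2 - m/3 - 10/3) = (m + 1/3)/(m - 2)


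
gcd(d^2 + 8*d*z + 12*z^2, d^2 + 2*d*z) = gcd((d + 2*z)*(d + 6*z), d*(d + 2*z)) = d + 2*z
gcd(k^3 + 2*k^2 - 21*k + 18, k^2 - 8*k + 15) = k - 3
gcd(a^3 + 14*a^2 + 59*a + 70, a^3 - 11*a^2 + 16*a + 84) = a + 2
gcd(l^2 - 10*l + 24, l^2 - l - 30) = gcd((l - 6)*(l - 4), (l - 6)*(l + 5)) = l - 6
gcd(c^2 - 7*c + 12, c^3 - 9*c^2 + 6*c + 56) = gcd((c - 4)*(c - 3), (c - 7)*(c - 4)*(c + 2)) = c - 4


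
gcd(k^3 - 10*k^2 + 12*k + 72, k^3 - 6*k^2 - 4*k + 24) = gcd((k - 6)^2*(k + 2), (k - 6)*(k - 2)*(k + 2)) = k^2 - 4*k - 12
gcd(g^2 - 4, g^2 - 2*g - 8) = g + 2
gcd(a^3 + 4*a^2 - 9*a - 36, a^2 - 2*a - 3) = a - 3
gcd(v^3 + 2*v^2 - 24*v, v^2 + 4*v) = v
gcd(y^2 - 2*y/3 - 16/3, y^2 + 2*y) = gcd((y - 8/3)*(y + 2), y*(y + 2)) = y + 2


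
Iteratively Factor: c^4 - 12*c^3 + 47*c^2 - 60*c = (c)*(c^3 - 12*c^2 + 47*c - 60) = c*(c - 5)*(c^2 - 7*c + 12) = c*(c - 5)*(c - 4)*(c - 3)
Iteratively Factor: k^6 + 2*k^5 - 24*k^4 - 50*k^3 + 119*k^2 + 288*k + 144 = (k + 3)*(k^5 - k^4 - 21*k^3 + 13*k^2 + 80*k + 48) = (k - 3)*(k + 3)*(k^4 + 2*k^3 - 15*k^2 - 32*k - 16) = (k - 3)*(k + 1)*(k + 3)*(k^3 + k^2 - 16*k - 16) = (k - 4)*(k - 3)*(k + 1)*(k + 3)*(k^2 + 5*k + 4) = (k - 4)*(k - 3)*(k + 1)^2*(k + 3)*(k + 4)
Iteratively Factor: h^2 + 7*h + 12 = (h + 3)*(h + 4)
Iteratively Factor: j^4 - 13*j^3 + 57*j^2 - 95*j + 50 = (j - 5)*(j^3 - 8*j^2 + 17*j - 10) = (j - 5)^2*(j^2 - 3*j + 2) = (j - 5)^2*(j - 2)*(j - 1)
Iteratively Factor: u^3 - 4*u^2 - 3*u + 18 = (u - 3)*(u^2 - u - 6) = (u - 3)^2*(u + 2)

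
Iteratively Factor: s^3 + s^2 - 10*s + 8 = (s + 4)*(s^2 - 3*s + 2) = (s - 2)*(s + 4)*(s - 1)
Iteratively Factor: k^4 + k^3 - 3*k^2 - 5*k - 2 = (k - 2)*(k^3 + 3*k^2 + 3*k + 1) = (k - 2)*(k + 1)*(k^2 + 2*k + 1) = (k - 2)*(k + 1)^2*(k + 1)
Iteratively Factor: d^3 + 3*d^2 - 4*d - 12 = (d + 2)*(d^2 + d - 6) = (d - 2)*(d + 2)*(d + 3)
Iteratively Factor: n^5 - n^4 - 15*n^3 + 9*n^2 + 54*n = (n + 3)*(n^4 - 4*n^3 - 3*n^2 + 18*n) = (n - 3)*(n + 3)*(n^3 - n^2 - 6*n) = (n - 3)*(n + 2)*(n + 3)*(n^2 - 3*n) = n*(n - 3)*(n + 2)*(n + 3)*(n - 3)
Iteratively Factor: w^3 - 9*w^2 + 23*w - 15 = (w - 1)*(w^2 - 8*w + 15) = (w - 5)*(w - 1)*(w - 3)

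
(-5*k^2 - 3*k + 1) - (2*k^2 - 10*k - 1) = -7*k^2 + 7*k + 2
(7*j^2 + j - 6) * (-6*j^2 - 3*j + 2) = -42*j^4 - 27*j^3 + 47*j^2 + 20*j - 12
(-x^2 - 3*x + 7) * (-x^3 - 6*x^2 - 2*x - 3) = x^5 + 9*x^4 + 13*x^3 - 33*x^2 - 5*x - 21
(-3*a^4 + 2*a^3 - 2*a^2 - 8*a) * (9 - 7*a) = 21*a^5 - 41*a^4 + 32*a^3 + 38*a^2 - 72*a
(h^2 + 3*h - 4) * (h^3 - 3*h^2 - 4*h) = h^5 - 17*h^3 + 16*h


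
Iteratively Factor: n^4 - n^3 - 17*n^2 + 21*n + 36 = (n + 4)*(n^3 - 5*n^2 + 3*n + 9) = (n + 1)*(n + 4)*(n^2 - 6*n + 9) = (n - 3)*(n + 1)*(n + 4)*(n - 3)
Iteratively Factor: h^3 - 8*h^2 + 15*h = (h - 3)*(h^2 - 5*h) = h*(h - 3)*(h - 5)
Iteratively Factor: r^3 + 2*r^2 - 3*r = (r)*(r^2 + 2*r - 3) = r*(r + 3)*(r - 1)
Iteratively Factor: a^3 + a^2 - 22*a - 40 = (a - 5)*(a^2 + 6*a + 8) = (a - 5)*(a + 2)*(a + 4)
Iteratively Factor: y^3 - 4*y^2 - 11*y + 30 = (y - 5)*(y^2 + y - 6) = (y - 5)*(y + 3)*(y - 2)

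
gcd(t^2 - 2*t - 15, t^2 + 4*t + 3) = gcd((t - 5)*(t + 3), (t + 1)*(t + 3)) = t + 3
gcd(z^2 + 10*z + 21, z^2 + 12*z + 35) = z + 7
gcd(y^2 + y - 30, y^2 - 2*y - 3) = 1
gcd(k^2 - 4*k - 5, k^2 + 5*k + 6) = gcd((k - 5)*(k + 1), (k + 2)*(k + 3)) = 1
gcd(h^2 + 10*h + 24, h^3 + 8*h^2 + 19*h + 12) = h + 4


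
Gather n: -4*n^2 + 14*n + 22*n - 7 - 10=-4*n^2 + 36*n - 17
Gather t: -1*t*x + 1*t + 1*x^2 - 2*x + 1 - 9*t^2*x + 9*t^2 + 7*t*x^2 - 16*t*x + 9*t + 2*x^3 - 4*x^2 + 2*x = t^2*(9 - 9*x) + t*(7*x^2 - 17*x + 10) + 2*x^3 - 3*x^2 + 1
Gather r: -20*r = -20*r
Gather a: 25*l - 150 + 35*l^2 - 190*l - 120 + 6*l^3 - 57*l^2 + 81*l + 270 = 6*l^3 - 22*l^2 - 84*l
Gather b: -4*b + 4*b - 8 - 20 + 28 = 0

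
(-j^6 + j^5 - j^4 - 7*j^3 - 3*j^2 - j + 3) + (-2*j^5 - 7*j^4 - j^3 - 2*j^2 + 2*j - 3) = -j^6 - j^5 - 8*j^4 - 8*j^3 - 5*j^2 + j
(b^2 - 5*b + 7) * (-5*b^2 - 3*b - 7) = -5*b^4 + 22*b^3 - 27*b^2 + 14*b - 49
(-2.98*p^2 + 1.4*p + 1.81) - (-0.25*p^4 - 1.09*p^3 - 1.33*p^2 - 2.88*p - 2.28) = 0.25*p^4 + 1.09*p^3 - 1.65*p^2 + 4.28*p + 4.09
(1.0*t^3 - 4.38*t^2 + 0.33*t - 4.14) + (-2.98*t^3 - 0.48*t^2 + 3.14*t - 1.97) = -1.98*t^3 - 4.86*t^2 + 3.47*t - 6.11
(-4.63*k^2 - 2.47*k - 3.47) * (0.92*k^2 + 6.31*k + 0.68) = -4.2596*k^4 - 31.4877*k^3 - 21.9265*k^2 - 23.5753*k - 2.3596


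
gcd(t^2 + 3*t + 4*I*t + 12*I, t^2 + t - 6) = t + 3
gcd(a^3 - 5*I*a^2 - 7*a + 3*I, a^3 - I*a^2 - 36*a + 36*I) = a - I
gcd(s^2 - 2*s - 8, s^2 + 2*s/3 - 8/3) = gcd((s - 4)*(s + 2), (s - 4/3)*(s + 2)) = s + 2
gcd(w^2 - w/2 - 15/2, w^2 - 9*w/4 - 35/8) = 1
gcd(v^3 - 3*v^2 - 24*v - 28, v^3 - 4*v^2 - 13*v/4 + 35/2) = v + 2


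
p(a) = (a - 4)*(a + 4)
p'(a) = 2*a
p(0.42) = -15.82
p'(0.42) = 0.84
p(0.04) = -16.00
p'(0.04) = 0.08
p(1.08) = -14.83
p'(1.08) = 2.16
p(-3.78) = -1.71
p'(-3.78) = -7.56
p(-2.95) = -7.30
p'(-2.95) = -5.90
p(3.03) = -6.82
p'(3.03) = 6.06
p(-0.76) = -15.42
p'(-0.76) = -1.52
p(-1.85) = -12.58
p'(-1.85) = -3.70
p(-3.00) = -7.00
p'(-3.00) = -6.00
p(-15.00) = 209.00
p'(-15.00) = -30.00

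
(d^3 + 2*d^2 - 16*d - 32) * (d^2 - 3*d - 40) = d^5 - d^4 - 62*d^3 - 64*d^2 + 736*d + 1280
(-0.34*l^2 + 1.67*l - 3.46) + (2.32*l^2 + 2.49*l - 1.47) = 1.98*l^2 + 4.16*l - 4.93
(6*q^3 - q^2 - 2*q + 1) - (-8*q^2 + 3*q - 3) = 6*q^3 + 7*q^2 - 5*q + 4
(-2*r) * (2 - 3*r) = 6*r^2 - 4*r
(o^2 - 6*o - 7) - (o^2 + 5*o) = -11*o - 7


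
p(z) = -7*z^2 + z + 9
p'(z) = 1 - 14*z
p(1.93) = -15.14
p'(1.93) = -26.02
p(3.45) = -70.87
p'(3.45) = -47.30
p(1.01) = 2.87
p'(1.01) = -13.14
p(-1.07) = -0.08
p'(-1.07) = 15.98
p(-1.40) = -6.12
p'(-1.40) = 20.60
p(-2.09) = -23.67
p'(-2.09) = 30.26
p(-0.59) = 5.97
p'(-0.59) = 9.26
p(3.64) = -80.11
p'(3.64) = -49.96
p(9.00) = -549.00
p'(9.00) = -125.00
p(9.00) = -549.00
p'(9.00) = -125.00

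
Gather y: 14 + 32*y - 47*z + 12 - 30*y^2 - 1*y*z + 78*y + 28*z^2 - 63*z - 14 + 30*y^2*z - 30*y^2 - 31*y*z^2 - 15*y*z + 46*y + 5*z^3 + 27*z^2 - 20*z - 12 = y^2*(30*z - 60) + y*(-31*z^2 - 16*z + 156) + 5*z^3 + 55*z^2 - 130*z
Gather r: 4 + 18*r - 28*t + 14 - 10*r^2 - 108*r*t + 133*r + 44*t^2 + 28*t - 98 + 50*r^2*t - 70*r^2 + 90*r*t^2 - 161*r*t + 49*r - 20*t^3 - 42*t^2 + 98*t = r^2*(50*t - 80) + r*(90*t^2 - 269*t + 200) - 20*t^3 + 2*t^2 + 98*t - 80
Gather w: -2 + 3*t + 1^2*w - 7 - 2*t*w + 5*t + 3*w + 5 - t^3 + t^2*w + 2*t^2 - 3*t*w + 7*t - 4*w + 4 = -t^3 + 2*t^2 + 15*t + w*(t^2 - 5*t)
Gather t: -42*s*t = -42*s*t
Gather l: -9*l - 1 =-9*l - 1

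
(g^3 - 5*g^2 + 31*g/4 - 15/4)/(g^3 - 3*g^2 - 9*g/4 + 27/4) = (2*g^2 - 7*g + 5)/(2*g^2 - 3*g - 9)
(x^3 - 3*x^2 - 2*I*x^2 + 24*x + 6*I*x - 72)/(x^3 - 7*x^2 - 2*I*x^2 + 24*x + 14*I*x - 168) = (x - 3)/(x - 7)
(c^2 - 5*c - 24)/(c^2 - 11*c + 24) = (c + 3)/(c - 3)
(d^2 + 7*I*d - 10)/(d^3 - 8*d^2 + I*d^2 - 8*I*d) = (d^2 + 7*I*d - 10)/(d*(d^2 + d*(-8 + I) - 8*I))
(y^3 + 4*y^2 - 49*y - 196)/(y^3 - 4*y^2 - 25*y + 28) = (y + 7)/(y - 1)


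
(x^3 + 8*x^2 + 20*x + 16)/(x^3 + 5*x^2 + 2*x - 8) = (x + 2)/(x - 1)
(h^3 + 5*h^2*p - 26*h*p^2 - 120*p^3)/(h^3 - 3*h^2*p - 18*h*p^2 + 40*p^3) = (-h - 6*p)/(-h + 2*p)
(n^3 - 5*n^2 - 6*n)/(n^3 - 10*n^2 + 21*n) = (n^2 - 5*n - 6)/(n^2 - 10*n + 21)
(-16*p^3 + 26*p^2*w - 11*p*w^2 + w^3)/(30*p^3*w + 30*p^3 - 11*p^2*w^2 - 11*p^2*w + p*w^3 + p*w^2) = (-16*p^3 + 26*p^2*w - 11*p*w^2 + w^3)/(p*(30*p^2*w + 30*p^2 - 11*p*w^2 - 11*p*w + w^3 + w^2))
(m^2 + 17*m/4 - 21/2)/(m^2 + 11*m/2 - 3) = (4*m - 7)/(2*(2*m - 1))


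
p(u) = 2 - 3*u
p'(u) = -3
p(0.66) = 0.02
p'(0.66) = -3.00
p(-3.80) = 13.40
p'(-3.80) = -3.00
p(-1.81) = 7.43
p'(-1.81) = -3.00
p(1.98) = -3.94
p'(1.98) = -3.00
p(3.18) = -7.54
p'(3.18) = -3.00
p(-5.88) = 19.64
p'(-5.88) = -3.00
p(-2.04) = 8.12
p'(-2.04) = -3.00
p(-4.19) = 14.57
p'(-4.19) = -3.00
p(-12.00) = 38.00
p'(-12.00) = -3.00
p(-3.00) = 11.00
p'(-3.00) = -3.00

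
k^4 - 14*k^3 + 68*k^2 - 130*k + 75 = (k - 5)^2*(k - 3)*(k - 1)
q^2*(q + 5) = q^3 + 5*q^2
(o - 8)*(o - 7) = o^2 - 15*o + 56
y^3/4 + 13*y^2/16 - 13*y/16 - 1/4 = (y/4 + 1)*(y - 1)*(y + 1/4)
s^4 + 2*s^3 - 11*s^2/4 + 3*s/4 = s*(s - 1/2)^2*(s + 3)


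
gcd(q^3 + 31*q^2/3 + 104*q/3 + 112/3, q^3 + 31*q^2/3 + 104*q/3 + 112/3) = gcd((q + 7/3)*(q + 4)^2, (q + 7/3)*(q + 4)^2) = q^3 + 31*q^2/3 + 104*q/3 + 112/3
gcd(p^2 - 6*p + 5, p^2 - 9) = 1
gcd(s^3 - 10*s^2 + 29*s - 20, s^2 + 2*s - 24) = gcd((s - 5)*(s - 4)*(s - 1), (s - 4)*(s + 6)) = s - 4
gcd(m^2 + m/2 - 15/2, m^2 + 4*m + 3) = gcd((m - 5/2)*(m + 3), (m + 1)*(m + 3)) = m + 3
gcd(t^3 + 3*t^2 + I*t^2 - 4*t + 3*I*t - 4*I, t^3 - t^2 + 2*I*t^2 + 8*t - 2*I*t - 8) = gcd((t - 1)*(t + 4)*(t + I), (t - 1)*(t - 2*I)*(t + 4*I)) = t - 1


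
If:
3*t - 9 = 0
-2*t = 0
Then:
No Solution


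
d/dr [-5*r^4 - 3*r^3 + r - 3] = -20*r^3 - 9*r^2 + 1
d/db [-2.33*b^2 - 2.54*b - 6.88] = -4.66*b - 2.54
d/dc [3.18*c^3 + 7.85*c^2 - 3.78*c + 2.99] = 9.54*c^2 + 15.7*c - 3.78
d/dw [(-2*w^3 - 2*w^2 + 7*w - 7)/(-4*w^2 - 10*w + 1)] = (8*w^4 + 40*w^3 + 42*w^2 - 60*w - 63)/(16*w^4 + 80*w^3 + 92*w^2 - 20*w + 1)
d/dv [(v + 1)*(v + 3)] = 2*v + 4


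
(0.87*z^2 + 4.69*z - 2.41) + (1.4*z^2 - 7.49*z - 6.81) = 2.27*z^2 - 2.8*z - 9.22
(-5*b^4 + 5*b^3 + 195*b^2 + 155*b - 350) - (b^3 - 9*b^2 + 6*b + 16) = -5*b^4 + 4*b^3 + 204*b^2 + 149*b - 366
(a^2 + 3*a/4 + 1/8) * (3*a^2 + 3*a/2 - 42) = 3*a^4 + 15*a^3/4 - 81*a^2/2 - 501*a/16 - 21/4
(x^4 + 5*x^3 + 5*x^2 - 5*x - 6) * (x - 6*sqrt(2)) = x^5 - 6*sqrt(2)*x^4 + 5*x^4 - 30*sqrt(2)*x^3 + 5*x^3 - 30*sqrt(2)*x^2 - 5*x^2 - 6*x + 30*sqrt(2)*x + 36*sqrt(2)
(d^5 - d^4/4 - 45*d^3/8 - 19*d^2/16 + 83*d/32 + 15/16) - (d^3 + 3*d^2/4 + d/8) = d^5 - d^4/4 - 53*d^3/8 - 31*d^2/16 + 79*d/32 + 15/16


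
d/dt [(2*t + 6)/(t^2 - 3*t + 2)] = 2*(-t^2 - 6*t + 11)/(t^4 - 6*t^3 + 13*t^2 - 12*t + 4)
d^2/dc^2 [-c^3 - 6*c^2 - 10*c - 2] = -6*c - 12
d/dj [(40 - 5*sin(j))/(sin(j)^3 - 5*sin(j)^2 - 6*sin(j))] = 5*(2*sin(j)^3 - 29*sin(j)^2 + 80*sin(j) + 48)*cos(j)/((sin(j) - 6)^2*(sin(j) + 1)^2*sin(j)^2)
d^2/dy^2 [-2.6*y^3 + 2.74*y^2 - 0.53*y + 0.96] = 5.48 - 15.6*y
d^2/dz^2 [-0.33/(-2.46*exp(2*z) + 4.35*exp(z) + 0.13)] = ((1.4355 - 3.2472*exp(z))*(-2.46*exp(2*z) + 4.35*exp(z) + 0.13) - 0.33*(4.92*exp(z) - 4.35)*(9.84*exp(z) - 8.7)*exp(z))*exp(z)/(-2.46*exp(2*z) + 4.35*exp(z) + 0.13)^3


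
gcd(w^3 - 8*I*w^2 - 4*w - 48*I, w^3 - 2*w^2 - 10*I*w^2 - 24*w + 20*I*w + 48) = w^2 - 10*I*w - 24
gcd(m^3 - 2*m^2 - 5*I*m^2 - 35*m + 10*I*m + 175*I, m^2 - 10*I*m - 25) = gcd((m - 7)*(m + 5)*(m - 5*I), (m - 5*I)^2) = m - 5*I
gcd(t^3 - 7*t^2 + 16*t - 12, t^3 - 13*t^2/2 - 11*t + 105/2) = 1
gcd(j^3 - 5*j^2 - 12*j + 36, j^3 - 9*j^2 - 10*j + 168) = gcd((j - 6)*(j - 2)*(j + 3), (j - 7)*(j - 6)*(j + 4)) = j - 6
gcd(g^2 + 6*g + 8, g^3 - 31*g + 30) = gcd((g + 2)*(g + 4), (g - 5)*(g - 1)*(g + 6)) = 1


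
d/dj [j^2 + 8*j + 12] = 2*j + 8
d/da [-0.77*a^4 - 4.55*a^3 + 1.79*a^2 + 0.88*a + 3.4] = -3.08*a^3 - 13.65*a^2 + 3.58*a + 0.88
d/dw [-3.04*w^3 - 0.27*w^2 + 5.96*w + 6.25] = -9.12*w^2 - 0.54*w + 5.96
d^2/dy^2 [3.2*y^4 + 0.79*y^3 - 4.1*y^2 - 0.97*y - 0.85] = 38.4*y^2 + 4.74*y - 8.2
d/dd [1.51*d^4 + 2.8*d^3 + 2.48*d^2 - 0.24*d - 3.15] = 6.04*d^3 + 8.4*d^2 + 4.96*d - 0.24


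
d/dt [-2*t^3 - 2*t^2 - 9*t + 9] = -6*t^2 - 4*t - 9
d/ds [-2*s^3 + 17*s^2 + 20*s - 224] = -6*s^2 + 34*s + 20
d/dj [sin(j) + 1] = cos(j)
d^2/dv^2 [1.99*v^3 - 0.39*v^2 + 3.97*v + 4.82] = 11.94*v - 0.78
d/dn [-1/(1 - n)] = -1/(n - 1)^2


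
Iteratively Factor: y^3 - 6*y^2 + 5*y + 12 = (y - 3)*(y^2 - 3*y - 4) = (y - 4)*(y - 3)*(y + 1)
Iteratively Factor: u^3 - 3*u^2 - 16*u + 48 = (u - 4)*(u^2 + u - 12) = (u - 4)*(u + 4)*(u - 3)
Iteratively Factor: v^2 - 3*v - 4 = (v + 1)*(v - 4)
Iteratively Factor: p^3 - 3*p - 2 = (p - 2)*(p^2 + 2*p + 1) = (p - 2)*(p + 1)*(p + 1)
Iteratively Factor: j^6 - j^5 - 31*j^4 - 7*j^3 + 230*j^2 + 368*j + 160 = (j - 5)*(j^5 + 4*j^4 - 11*j^3 - 62*j^2 - 80*j - 32) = (j - 5)*(j + 4)*(j^4 - 11*j^2 - 18*j - 8) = (j - 5)*(j + 1)*(j + 4)*(j^3 - j^2 - 10*j - 8) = (j - 5)*(j + 1)^2*(j + 4)*(j^2 - 2*j - 8) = (j - 5)*(j + 1)^2*(j + 2)*(j + 4)*(j - 4)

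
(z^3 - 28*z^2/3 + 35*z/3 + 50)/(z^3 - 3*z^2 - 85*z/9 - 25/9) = 3*(z - 6)/(3*z + 1)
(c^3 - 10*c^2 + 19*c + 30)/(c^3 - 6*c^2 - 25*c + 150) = (c + 1)/(c + 5)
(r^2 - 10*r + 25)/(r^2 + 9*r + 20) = (r^2 - 10*r + 25)/(r^2 + 9*r + 20)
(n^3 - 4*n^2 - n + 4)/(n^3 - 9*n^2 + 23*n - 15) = (n^2 - 3*n - 4)/(n^2 - 8*n + 15)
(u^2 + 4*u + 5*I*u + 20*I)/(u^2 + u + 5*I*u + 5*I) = (u + 4)/(u + 1)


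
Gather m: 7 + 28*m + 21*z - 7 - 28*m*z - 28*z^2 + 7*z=m*(28 - 28*z) - 28*z^2 + 28*z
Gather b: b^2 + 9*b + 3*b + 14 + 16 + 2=b^2 + 12*b + 32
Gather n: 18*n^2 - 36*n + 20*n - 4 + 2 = 18*n^2 - 16*n - 2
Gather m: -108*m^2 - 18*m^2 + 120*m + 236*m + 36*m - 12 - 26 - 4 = -126*m^2 + 392*m - 42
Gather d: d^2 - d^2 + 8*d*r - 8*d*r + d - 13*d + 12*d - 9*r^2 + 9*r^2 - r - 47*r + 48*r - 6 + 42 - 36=0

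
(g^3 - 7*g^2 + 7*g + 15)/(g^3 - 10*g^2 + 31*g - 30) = (g + 1)/(g - 2)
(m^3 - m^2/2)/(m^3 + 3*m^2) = (m - 1/2)/(m + 3)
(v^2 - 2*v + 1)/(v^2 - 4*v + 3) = (v - 1)/(v - 3)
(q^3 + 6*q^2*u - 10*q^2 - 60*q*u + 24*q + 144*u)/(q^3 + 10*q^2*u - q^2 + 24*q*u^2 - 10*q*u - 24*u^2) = (q^2 - 10*q + 24)/(q^2 + 4*q*u - q - 4*u)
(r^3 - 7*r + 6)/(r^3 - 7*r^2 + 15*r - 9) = (r^2 + r - 6)/(r^2 - 6*r + 9)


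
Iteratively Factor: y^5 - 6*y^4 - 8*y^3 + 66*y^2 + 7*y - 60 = (y - 1)*(y^4 - 5*y^3 - 13*y^2 + 53*y + 60) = (y - 1)*(y + 3)*(y^3 - 8*y^2 + 11*y + 20) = (y - 4)*(y - 1)*(y + 3)*(y^2 - 4*y - 5) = (y - 4)*(y - 1)*(y + 1)*(y + 3)*(y - 5)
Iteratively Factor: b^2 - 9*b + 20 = (b - 5)*(b - 4)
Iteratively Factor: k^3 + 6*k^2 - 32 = (k + 4)*(k^2 + 2*k - 8) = (k + 4)^2*(k - 2)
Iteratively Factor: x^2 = (x)*(x)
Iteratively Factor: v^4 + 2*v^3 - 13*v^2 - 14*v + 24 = (v + 4)*(v^3 - 2*v^2 - 5*v + 6) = (v - 1)*(v + 4)*(v^2 - v - 6) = (v - 1)*(v + 2)*(v + 4)*(v - 3)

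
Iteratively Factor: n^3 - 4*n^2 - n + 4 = (n - 4)*(n^2 - 1) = (n - 4)*(n + 1)*(n - 1)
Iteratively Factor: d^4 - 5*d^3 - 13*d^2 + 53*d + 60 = (d - 4)*(d^3 - d^2 - 17*d - 15) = (d - 4)*(d + 1)*(d^2 - 2*d - 15) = (d - 4)*(d + 1)*(d + 3)*(d - 5)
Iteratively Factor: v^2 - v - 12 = (v - 4)*(v + 3)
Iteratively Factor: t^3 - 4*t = (t - 2)*(t^2 + 2*t) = (t - 2)*(t + 2)*(t)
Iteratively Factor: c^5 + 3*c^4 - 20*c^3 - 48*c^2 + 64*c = (c)*(c^4 + 3*c^3 - 20*c^2 - 48*c + 64) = c*(c - 1)*(c^3 + 4*c^2 - 16*c - 64) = c*(c - 4)*(c - 1)*(c^2 + 8*c + 16) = c*(c - 4)*(c - 1)*(c + 4)*(c + 4)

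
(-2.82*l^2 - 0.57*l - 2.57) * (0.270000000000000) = -0.7614*l^2 - 0.1539*l - 0.6939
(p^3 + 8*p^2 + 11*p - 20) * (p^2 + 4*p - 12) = p^5 + 12*p^4 + 31*p^3 - 72*p^2 - 212*p + 240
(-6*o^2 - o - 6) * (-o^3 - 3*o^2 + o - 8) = 6*o^5 + 19*o^4 + 3*o^3 + 65*o^2 + 2*o + 48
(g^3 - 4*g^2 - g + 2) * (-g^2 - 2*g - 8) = -g^5 + 2*g^4 + g^3 + 32*g^2 + 4*g - 16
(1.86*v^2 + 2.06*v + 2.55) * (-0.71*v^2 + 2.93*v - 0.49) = -1.3206*v^4 + 3.9872*v^3 + 3.3139*v^2 + 6.4621*v - 1.2495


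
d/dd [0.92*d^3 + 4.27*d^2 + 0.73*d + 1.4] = 2.76*d^2 + 8.54*d + 0.73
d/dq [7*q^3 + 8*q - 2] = 21*q^2 + 8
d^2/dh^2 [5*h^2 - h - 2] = 10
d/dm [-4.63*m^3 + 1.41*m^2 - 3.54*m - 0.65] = -13.89*m^2 + 2.82*m - 3.54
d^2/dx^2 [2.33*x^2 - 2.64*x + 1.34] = 4.66000000000000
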